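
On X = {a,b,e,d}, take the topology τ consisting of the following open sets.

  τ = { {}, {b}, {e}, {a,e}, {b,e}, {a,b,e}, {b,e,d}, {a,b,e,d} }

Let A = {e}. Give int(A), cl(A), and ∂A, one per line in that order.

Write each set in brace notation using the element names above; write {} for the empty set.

int(A) = {e}
cl(A)  = {a,e,d}
∂A     = {a,d}

interior: largest open inside A is {e} (from {}, {e})
cl via duality: int({a,b,d}) = {b}, so X∖{b} = {a,e,d}
cl∖int = {a,d}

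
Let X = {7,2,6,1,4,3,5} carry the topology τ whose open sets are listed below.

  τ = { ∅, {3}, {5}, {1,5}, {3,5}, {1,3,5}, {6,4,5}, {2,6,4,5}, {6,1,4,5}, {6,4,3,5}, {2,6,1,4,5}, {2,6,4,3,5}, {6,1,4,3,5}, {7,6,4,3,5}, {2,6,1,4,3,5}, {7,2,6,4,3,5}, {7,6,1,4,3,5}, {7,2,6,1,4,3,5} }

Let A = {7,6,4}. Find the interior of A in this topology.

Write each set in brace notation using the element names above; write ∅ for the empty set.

∅

opens ⊆ A: ∅; union → int = ∅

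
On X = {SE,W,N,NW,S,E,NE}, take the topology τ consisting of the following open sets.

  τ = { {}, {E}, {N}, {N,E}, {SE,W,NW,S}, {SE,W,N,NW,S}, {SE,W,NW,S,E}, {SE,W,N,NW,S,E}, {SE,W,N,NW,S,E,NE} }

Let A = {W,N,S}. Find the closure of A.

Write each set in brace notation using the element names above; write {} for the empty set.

cl via duality: int({SE,NW,E,NE}) = {E}, so X∖{E} = {SE,W,N,NW,S,NE}

{SE,W,N,NW,S,NE}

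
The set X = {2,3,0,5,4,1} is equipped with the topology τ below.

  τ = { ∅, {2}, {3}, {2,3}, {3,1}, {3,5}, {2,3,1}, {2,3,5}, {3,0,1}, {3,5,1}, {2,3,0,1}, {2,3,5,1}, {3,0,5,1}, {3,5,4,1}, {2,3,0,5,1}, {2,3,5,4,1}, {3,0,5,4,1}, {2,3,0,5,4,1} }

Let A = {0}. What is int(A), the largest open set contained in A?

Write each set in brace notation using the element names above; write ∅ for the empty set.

open subsets of A: ∅; so int(A) = ∅

∅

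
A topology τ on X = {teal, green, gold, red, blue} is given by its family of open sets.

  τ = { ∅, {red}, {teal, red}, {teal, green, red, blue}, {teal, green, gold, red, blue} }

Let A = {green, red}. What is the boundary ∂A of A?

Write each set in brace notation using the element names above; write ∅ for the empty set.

{teal, green, gold, blue}

U open, U⊆A: ∅, {red}. int(A) = ⋃ = {red}
X∖A={teal, gold, blue}, int(X∖A)=∅, hence cl(A)={teal, green, gold, red, blue}
∂A: remove int from cl → {teal, green, gold, blue}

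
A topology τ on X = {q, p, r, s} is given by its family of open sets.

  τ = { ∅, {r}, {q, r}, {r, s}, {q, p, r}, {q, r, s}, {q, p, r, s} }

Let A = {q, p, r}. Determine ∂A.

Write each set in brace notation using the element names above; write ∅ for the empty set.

{s}

open subsets of A: ∅, {r}, {q, r}, {q, p, r}; so int(A) = {q, p, r}
closure: X∖int(X∖A) = X∖∅ = {q, p, r, s}
∂A = {q, p, r, s} minus {q, p, r} = {s}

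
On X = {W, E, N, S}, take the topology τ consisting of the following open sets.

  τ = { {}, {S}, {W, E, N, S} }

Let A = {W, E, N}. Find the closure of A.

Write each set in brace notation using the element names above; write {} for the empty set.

X∖A={S}, int(X∖A)={S}, hence cl(A)={W, E, N}

{W, E, N}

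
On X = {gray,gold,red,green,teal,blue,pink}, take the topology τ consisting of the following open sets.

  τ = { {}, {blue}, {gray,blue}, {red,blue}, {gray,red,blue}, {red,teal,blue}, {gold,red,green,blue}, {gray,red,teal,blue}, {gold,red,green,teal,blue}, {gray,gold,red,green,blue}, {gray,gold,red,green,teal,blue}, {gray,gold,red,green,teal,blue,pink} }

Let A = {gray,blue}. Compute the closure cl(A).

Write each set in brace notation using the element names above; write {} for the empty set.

complement {gold,red,green,teal,pink}; its interior {}; cl(A) = X∖{} = {gray,gold,red,green,teal,blue,pink}

{gray,gold,red,green,teal,blue,pink}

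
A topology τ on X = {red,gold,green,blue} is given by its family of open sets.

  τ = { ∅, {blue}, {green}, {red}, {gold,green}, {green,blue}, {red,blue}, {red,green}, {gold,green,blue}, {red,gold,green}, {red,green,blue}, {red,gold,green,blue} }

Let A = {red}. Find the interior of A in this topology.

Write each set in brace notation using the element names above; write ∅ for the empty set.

interior: largest open inside A is {red} (from ∅, {red})

{red}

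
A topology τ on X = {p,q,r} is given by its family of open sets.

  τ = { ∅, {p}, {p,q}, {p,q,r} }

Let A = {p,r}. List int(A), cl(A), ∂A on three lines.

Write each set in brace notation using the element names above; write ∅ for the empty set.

interior: largest open inside A is {p} (from ∅, {p})
cl via duality: int({q}) = ∅, so X∖∅ = {p,q,r}
cl∖int = {q,r}

int(A) = {p}
cl(A)  = {p,q,r}
∂A     = {q,r}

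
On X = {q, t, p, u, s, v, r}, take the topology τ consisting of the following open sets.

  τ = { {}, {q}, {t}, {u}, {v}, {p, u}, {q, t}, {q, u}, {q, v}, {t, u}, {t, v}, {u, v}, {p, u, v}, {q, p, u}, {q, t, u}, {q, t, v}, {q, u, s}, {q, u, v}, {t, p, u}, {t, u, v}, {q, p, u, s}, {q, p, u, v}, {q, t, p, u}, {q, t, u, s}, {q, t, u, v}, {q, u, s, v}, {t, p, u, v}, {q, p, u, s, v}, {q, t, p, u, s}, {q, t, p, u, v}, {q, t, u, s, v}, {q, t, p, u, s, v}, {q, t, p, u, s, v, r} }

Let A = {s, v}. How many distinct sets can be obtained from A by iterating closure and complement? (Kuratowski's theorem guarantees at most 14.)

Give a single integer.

8

closure: X∖int(X∖A) = X∖{q, t, p, u} = {s, v, r}
Let k=closure and c=complement:
  1. A     = {s, v}
  2. kA    = {s, v, r}
  3. cA    = {q, t, p, u, r}
  4. ckA   = {q, t, p, u}
  5. kcA   = {q, t, p, u, s, r}
  6. ckcA  = {v}
  7. kckcA = {v, r}
  8. ckckcA = {q, t, p, u, s}
— saturated at 8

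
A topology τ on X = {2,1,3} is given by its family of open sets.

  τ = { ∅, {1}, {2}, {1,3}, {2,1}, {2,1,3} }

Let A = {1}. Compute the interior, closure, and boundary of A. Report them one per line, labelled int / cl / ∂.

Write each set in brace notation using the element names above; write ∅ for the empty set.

interior: largest open inside A is {1} (from ∅, {1})
cl via duality: int({2,3}) = {2}, so X∖{2} = {1,3}
cl∖int = {3}

int(A) = {1}
cl(A)  = {1,3}
∂A     = {3}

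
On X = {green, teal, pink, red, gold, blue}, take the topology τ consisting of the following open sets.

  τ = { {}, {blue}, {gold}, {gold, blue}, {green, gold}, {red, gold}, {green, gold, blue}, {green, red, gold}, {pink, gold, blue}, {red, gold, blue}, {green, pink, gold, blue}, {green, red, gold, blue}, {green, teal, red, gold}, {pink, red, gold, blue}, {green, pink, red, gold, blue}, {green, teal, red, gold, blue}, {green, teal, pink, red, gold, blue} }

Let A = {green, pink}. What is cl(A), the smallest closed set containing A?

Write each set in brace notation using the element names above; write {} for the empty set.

{green, teal, pink}

complement {teal, red, gold, blue}; its interior {red, gold, blue}; cl(A) = X∖{red, gold, blue} = {green, teal, pink}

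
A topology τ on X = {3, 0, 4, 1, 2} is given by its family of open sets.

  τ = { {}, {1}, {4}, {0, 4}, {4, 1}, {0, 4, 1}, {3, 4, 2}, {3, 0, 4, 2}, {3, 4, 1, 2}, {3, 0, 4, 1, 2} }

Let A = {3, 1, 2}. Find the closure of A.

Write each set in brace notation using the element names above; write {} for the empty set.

{3, 1, 2}

X∖A={0, 4}, int(X∖A)={0, 4}, hence cl(A)={3, 1, 2}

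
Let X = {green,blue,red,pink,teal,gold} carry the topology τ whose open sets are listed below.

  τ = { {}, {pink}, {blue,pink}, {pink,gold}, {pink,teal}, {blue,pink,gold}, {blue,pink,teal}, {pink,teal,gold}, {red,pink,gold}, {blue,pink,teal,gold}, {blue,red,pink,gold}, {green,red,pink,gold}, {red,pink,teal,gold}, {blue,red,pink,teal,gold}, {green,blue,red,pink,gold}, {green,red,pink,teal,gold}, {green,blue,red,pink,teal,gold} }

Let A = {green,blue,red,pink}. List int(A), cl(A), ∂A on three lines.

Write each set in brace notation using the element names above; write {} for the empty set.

int(A) = {blue,pink}
cl(A)  = {green,blue,red,pink,teal,gold}
∂A     = {green,red,teal,gold}

U open, U⊆A: {}, {pink}, {blue,pink}. int(A) = ⋃ = {blue,pink}
X∖A={teal,gold}, int(X∖A)={}, hence cl(A)={green,blue,red,pink,teal,gold}
∂A: remove int from cl → {green,red,teal,gold}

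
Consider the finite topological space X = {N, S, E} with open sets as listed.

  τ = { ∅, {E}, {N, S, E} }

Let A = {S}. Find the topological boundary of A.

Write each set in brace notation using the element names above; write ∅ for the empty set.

{N, S}

open subsets of A: ∅; so int(A) = ∅
closure: X∖int(X∖A) = X∖{E} = {N, S}
∂A = {N, S} minus ∅ = {N, S}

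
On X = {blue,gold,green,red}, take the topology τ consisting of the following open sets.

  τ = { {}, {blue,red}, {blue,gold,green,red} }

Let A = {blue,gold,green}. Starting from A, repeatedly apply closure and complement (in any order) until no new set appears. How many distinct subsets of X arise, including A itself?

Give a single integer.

X∖A={red}, int(X∖A)={}, hence cl(A)={blue,gold,green,red}
Orbit (k=closure, c=complement):
  1. A     = {blue,gold,green}
  2. kA    = {blue,gold,green,red}
  3. cA    = {red}
  4. ckA   = {}
(closed under both — stop)

4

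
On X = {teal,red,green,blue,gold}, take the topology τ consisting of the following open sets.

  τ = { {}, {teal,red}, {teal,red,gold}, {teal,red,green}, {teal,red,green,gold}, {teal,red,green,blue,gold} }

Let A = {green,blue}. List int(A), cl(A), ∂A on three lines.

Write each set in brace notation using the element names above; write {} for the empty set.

int(A) = {}
cl(A)  = {green,blue}
∂A     = {green,blue}

open subsets of A: {}; so int(A) = {}
closure: X∖int(X∖A) = X∖{teal,red,gold} = {green,blue}
∂A = {green,blue} minus {} = {green,blue}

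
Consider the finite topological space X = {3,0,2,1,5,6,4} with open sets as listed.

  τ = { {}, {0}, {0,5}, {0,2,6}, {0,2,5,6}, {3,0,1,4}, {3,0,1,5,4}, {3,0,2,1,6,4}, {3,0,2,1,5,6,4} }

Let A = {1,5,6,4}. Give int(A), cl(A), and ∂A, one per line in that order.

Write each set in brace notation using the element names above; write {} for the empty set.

int(A) = {}
cl(A)  = {3,2,1,5,6,4}
∂A     = {3,2,1,5,6,4}

open subsets of A: {}; so int(A) = {}
closure: X∖int(X∖A) = X∖{0} = {3,2,1,5,6,4}
∂A = {3,2,1,5,6,4} minus {} = {3,2,1,5,6,4}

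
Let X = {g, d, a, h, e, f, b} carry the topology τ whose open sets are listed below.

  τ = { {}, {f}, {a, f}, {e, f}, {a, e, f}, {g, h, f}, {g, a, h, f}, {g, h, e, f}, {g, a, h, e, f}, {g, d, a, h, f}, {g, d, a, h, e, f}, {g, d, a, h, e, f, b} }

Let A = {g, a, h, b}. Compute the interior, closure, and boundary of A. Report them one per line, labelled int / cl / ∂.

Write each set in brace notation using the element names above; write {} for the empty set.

U open, U⊆A: {}. int(A) = ⋃ = {}
X∖A={d, e, f}, int(X∖A)={e, f}, hence cl(A)={g, d, a, h, b}
∂A: remove int from cl → {g, d, a, h, b}

int(A) = {}
cl(A)  = {g, d, a, h, b}
∂A     = {g, d, a, h, b}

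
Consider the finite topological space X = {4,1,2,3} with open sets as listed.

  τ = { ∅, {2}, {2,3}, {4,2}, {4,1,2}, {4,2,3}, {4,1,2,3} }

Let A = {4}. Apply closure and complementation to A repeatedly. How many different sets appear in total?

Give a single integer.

complement {1,2,3}; its interior {2,3}; cl(A) = X∖{2,3} = {4,1}
With k = closure, c = complement:
  1. A     = {4}
  2. kA    = {4,1}
  3. cA    = {1,2,3}
  4. ckA   = {2,3}
  5. kcA   = {4,1,2,3}
  6. ckcA  = ∅
k, c of each give nothing new

6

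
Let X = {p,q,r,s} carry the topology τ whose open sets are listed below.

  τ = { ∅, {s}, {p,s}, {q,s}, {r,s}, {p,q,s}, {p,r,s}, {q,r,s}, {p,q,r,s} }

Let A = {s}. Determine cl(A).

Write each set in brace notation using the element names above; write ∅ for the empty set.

{p,q,r,s}

X∖A={p,q,r}, int(X∖A)=∅, hence cl(A)={p,q,r,s}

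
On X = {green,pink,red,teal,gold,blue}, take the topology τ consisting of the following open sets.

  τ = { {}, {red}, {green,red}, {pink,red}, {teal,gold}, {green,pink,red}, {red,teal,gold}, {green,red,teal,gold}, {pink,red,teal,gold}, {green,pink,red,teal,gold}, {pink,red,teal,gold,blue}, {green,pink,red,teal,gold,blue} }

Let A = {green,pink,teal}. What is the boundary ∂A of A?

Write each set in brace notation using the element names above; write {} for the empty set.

{green,pink,teal,gold,blue}

open subsets of A: {}; so int(A) = {}
closure: X∖int(X∖A) = X∖{red} = {green,pink,teal,gold,blue}
∂A = {green,pink,teal,gold,blue} minus {} = {green,pink,teal,gold,blue}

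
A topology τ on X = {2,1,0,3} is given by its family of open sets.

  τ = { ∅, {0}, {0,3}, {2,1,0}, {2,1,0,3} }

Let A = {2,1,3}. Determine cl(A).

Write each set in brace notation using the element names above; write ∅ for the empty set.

{2,1,3}

X∖A={0}, int(X∖A)={0}, hence cl(A)={2,1,3}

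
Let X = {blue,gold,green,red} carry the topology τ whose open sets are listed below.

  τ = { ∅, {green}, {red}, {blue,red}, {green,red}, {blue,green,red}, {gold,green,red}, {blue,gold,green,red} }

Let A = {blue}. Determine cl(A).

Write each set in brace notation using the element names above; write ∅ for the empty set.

{blue}

complement {gold,green,red}; its interior {gold,green,red}; cl(A) = X∖{gold,green,red} = {blue}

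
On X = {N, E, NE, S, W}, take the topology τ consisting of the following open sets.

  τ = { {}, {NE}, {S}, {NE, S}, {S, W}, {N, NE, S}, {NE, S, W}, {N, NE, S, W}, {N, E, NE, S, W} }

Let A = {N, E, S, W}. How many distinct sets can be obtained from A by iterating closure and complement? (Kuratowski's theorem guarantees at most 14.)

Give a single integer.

4

cl via duality: int({NE}) = {NE}, so X∖{NE} = {N, E, S, W}
Write k for closure, c for complement:
  1. A     = {N, E, S, W}
  2. cA    = {NE}
  3. kcA   = {N, E, NE}
  4. ckcA  = {S, W}
applying k or c yields no new set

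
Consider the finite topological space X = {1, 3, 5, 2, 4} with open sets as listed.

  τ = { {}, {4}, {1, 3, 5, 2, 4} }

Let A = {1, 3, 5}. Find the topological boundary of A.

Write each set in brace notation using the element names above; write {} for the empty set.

{1, 3, 5, 2}

U open, U⊆A: {}. int(A) = ⋃ = {}
X∖A={2, 4}, int(X∖A)={4}, hence cl(A)={1, 3, 5, 2}
∂A: remove int from cl → {1, 3, 5, 2}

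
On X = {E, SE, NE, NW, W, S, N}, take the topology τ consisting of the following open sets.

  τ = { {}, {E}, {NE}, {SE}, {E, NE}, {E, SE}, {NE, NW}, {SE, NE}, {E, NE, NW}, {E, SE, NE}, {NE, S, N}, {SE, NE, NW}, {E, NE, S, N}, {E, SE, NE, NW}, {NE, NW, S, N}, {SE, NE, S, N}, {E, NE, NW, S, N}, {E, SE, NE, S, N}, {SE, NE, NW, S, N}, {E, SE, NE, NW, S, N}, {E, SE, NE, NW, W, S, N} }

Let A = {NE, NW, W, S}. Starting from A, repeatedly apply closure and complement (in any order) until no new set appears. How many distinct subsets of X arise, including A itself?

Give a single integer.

8

complement {E, SE, N}; its interior {E, SE}; cl(A) = X∖{E, SE} = {NE, NW, W, S, N}
With k = closure, c = complement:
  1. A     = {NE, NW, W, S}
  2. kA    = {NE, NW, W, S, N}
  3. cA    = {E, SE, N}
  4. ckA   = {E, SE}
  5. kcA   = {E, SE, W, S, N}
  6. kckA  = {E, SE, W}
  7. ckcA  = {NE, NW}
  8. ckckA = {NE, NW, S, N}
k, c of each give nothing new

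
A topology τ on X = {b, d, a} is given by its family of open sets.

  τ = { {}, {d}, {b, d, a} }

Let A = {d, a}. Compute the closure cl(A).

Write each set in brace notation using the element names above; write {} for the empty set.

{b, d, a}

X∖A={b}, int(X∖A)={}, hence cl(A)={b, d, a}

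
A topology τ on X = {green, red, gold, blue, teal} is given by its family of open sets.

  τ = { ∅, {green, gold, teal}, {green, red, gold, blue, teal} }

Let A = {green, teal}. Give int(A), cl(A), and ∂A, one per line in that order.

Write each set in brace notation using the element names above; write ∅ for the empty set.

opens ⊆ A: ∅; union → int = ∅
complement {red, gold, blue}; its interior ∅; cl(A) = X∖∅ = {green, red, gold, blue, teal}
boundary = {green, red, gold, blue, teal} ∖ ∅ = {green, red, gold, blue, teal}

int(A) = ∅
cl(A)  = {green, red, gold, blue, teal}
∂A     = {green, red, gold, blue, teal}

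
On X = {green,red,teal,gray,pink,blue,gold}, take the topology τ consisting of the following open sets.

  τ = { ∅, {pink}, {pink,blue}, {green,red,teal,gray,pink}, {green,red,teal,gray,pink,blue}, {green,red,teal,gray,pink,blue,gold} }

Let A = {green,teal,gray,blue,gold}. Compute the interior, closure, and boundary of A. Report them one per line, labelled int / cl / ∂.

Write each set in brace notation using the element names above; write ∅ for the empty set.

open subsets of A: ∅; so int(A) = ∅
closure: X∖int(X∖A) = X∖{pink} = {green,red,teal,gray,blue,gold}
∂A = {green,red,teal,gray,blue,gold} minus ∅ = {green,red,teal,gray,blue,gold}

int(A) = ∅
cl(A)  = {green,red,teal,gray,blue,gold}
∂A     = {green,red,teal,gray,blue,gold}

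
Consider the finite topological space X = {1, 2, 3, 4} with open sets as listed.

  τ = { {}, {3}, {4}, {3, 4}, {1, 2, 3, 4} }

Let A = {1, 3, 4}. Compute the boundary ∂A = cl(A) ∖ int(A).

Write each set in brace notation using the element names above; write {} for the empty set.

{1, 2}

opens ⊆ A: {}, {4}, {3}, {3, 4}; union → int = {3, 4}
complement {2}; its interior {}; cl(A) = X∖{} = {1, 2, 3, 4}
boundary = {1, 2, 3, 4} ∖ {3, 4} = {1, 2}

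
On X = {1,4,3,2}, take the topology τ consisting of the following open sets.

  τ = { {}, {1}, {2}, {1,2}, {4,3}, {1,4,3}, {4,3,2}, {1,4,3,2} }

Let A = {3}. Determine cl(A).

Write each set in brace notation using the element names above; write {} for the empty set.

{4,3}

closure: X∖int(X∖A) = X∖{1,2} = {4,3}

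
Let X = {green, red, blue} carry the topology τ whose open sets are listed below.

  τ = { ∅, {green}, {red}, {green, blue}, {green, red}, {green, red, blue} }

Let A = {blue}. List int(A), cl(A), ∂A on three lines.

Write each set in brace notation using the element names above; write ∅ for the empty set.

interior: largest open inside A is ∅ (from ∅)
cl via duality: int({green, red}) = {green, red}, so X∖{green, red} = {blue}
cl∖int = {blue}

int(A) = ∅
cl(A)  = {blue}
∂A     = {blue}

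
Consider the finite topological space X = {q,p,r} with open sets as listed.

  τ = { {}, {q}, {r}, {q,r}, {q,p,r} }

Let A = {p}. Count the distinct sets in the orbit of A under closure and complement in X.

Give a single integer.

cl via duality: int({q,r}) = {q,r}, so X∖{q,r} = {p}
Write k for closure, c for complement:
  1. A     = {p}
  2. cA    = {q,r}
  3. kcA   = {q,p,r}
  4. ckcA  = {}
applying k or c yields no new set

4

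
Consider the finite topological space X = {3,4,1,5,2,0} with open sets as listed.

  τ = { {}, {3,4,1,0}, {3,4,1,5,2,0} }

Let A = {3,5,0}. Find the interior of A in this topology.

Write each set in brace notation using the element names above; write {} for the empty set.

{}

U open, U⊆A: {}. int(A) = ⋃ = {}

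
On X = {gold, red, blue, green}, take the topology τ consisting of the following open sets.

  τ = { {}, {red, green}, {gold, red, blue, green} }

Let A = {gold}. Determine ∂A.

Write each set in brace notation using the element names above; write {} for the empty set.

{gold, blue}

opens ⊆ A: {}; union → int = {}
complement {red, blue, green}; its interior {red, green}; cl(A) = X∖{red, green} = {gold, blue}
boundary = {gold, blue} ∖ {} = {gold, blue}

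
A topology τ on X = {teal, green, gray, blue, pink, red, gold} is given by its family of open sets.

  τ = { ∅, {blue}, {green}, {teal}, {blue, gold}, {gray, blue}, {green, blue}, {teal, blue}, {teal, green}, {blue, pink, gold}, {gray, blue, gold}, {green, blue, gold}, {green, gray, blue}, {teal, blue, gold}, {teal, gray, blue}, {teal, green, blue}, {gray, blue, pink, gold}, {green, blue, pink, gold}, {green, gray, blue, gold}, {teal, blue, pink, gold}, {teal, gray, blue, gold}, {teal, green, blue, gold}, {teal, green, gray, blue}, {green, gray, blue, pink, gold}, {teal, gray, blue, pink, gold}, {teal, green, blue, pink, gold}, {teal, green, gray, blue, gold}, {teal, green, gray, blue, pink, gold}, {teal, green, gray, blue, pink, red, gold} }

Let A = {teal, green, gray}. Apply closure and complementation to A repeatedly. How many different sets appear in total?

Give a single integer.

8

closure: X∖int(X∖A) = X∖{blue, pink, gold} = {teal, green, gray, red}
Let k=closure and c=complement:
  1. A     = {teal, green, gray}
  2. kA    = {teal, green, gray, red}
  3. cA    = {blue, pink, red, gold}
  4. ckA   = {blue, pink, gold}
  5. kcA   = {gray, blue, pink, red, gold}
  6. ckcA  = {teal, green}
  7. kckcA = {teal, green, red}
  8. ckckcA = {gray, blue, pink, gold}
— saturated at 8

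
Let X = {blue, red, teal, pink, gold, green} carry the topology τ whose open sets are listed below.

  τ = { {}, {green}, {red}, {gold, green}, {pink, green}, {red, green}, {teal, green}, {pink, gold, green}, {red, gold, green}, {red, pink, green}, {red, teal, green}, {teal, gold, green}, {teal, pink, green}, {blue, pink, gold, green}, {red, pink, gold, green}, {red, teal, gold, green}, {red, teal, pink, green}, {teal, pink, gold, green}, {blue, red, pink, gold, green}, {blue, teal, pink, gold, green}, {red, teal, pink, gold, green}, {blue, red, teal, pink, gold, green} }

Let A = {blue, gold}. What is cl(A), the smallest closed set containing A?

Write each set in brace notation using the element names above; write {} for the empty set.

closure: X∖int(X∖A) = X∖{red, teal, pink, green} = {blue, gold}

{blue, gold}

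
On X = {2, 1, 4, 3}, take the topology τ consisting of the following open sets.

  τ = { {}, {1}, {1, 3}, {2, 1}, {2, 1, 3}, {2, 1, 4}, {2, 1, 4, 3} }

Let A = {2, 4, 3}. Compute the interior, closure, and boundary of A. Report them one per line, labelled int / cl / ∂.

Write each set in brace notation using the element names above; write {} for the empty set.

interior: largest open inside A is {} (from {})
cl via duality: int({1}) = {1}, so X∖{1} = {2, 4, 3}
cl∖int = {2, 4, 3}

int(A) = {}
cl(A)  = {2, 4, 3}
∂A     = {2, 4, 3}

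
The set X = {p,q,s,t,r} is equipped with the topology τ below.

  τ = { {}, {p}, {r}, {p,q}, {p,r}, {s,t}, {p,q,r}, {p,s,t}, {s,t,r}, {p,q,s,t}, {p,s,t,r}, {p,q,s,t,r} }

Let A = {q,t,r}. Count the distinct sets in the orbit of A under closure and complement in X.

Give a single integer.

8

complement {p,s}; its interior {p}; cl(A) = X∖{p} = {q,s,t,r}
With k = closure, c = complement:
  1. A     = {q,t,r}
  2. kA    = {q,s,t,r}
  3. cA    = {p,s}
  4. ckA   = {p}
  5. kcA   = {p,q,s,t}
  6. kckA  = {p,q}
  7. ckcA  = {r}
  8. ckckA = {s,t,r}
k, c of each give nothing new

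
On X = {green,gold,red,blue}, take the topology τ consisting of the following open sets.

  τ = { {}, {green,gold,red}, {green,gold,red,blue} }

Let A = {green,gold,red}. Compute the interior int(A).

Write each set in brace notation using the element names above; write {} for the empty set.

opens ⊆ A: {}, {green,gold,red}; union → int = {green,gold,red}

{green,gold,red}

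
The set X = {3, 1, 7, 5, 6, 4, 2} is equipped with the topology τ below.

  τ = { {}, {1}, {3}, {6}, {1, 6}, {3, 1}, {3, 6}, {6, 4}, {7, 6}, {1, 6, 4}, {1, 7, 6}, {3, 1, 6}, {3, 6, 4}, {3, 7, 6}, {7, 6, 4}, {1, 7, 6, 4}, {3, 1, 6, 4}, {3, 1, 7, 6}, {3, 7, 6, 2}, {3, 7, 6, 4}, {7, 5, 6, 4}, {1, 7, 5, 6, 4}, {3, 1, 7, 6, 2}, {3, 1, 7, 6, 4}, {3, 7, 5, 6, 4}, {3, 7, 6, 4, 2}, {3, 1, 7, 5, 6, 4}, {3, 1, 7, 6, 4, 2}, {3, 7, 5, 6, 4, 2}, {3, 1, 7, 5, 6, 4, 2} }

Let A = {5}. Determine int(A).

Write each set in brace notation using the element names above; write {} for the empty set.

U open, U⊆A: {}. int(A) = ⋃ = {}

{}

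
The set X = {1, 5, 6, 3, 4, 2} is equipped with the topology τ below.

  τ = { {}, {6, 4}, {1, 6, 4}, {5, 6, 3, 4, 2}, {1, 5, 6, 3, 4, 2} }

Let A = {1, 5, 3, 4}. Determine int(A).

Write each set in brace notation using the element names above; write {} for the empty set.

open subsets of A: {}; so int(A) = {}

{}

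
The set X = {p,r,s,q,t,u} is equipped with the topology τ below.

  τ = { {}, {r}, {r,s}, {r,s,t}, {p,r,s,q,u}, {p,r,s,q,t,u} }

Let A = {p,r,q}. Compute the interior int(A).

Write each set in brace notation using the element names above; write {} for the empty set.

{r}

opens ⊆ A: {}, {r}; union → int = {r}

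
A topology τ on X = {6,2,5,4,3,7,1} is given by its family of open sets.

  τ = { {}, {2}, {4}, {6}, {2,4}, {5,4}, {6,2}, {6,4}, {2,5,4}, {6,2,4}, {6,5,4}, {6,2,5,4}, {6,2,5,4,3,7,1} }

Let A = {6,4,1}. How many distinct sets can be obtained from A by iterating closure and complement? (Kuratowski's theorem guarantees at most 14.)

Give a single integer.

8

X∖A={2,5,3,7}, int(X∖A)={2}, hence cl(A)={6,5,4,3,7,1}
Orbit (k=closure, c=complement):
  1. A     = {6,4,1}
  2. kA    = {6,5,4,3,7,1}
  3. cA    = {2,5,3,7}
  4. ckA   = {2}
  5. kcA   = {2,5,3,7,1}
  6. kckA  = {2,3,7,1}
  7. ckcA  = {6,4}
  8. ckckA = {6,5,4}
(closed under both — stop)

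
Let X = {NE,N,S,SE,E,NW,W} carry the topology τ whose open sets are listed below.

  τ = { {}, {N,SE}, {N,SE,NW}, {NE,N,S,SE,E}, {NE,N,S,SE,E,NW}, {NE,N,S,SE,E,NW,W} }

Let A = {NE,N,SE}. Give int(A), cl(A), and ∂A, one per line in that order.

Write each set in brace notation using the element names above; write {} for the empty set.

int(A) = {N,SE}
cl(A)  = {NE,N,S,SE,E,NW,W}
∂A     = {NE,S,E,NW,W}

open subsets of A: {}, {N,SE}; so int(A) = {N,SE}
closure: X∖int(X∖A) = X∖{} = {NE,N,S,SE,E,NW,W}
∂A = {NE,N,S,SE,E,NW,W} minus {N,SE} = {NE,S,E,NW,W}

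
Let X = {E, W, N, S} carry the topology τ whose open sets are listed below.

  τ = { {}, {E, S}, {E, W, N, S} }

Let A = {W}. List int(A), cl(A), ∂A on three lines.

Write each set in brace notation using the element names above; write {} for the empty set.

open subsets of A: {}; so int(A) = {}
closure: X∖int(X∖A) = X∖{E, S} = {W, N}
∂A = {W, N} minus {} = {W, N}

int(A) = {}
cl(A)  = {W, N}
∂A     = {W, N}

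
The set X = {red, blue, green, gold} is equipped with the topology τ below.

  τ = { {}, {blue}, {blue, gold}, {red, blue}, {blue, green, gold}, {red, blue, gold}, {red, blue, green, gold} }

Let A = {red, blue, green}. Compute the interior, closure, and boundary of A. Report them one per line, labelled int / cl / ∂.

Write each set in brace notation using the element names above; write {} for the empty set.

int(A) = {red, blue}
cl(A)  = {red, blue, green, gold}
∂A     = {green, gold}

interior: largest open inside A is {red, blue} (from {}, {blue}, {red, blue})
cl via duality: int({gold}) = {}, so X∖{} = {red, blue, green, gold}
cl∖int = {green, gold}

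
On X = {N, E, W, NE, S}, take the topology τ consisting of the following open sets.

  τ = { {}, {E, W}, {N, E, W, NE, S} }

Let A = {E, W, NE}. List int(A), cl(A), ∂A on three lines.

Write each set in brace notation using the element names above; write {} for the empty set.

open subsets of A: {}, {E, W}; so int(A) = {E, W}
closure: X∖int(X∖A) = X∖{} = {N, E, W, NE, S}
∂A = {N, E, W, NE, S} minus {E, W} = {N, NE, S}

int(A) = {E, W}
cl(A)  = {N, E, W, NE, S}
∂A     = {N, NE, S}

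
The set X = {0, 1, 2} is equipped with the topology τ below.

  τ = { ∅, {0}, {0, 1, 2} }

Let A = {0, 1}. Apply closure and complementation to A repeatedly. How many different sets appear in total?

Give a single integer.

closure: X∖int(X∖A) = X∖∅ = {0, 1, 2}
Let k=closure and c=complement:
  1. A     = {0, 1}
  2. kA    = {0, 1, 2}
  3. cA    = {2}
  4. ckA   = ∅
  5. kcA   = {1, 2}
  6. ckcA  = {0}
— saturated at 6

6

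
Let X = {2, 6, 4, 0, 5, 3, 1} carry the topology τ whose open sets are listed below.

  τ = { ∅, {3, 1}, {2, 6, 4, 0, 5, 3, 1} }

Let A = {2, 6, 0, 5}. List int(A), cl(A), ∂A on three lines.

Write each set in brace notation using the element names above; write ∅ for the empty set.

interior: largest open inside A is ∅ (from ∅)
cl via duality: int({4, 3, 1}) = {3, 1}, so X∖{3, 1} = {2, 6, 4, 0, 5}
cl∖int = {2, 6, 4, 0, 5}

int(A) = ∅
cl(A)  = {2, 6, 4, 0, 5}
∂A     = {2, 6, 4, 0, 5}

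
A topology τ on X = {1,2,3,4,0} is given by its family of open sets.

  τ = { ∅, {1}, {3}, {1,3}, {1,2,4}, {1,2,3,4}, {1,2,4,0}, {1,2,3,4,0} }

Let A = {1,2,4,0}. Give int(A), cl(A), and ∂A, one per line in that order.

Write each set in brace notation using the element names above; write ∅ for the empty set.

int(A) = {1,2,4,0}
cl(A)  = {1,2,4,0}
∂A     = ∅

interior: largest open inside A is {1,2,4,0} (from ∅, {1}, {1,2,4}, {1,2,4,0})
cl via duality: int({3}) = {3}, so X∖{3} = {1,2,4,0}
cl∖int = ∅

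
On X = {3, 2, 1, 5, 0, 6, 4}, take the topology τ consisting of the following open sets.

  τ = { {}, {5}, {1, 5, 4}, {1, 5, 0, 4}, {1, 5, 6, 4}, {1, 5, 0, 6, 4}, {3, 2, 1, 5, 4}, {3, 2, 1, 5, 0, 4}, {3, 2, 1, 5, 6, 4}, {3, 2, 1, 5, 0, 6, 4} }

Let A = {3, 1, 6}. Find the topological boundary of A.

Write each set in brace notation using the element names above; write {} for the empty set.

{3, 2, 1, 0, 6, 4}

U open, U⊆A: {}. int(A) = ⋃ = {}
X∖A={2, 5, 0, 4}, int(X∖A)={5}, hence cl(A)={3, 2, 1, 0, 6, 4}
∂A: remove int from cl → {3, 2, 1, 0, 6, 4}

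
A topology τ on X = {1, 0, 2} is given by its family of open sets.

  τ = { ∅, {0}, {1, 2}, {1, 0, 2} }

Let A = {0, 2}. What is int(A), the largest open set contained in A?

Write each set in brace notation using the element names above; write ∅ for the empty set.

{0}

opens ⊆ A: ∅, {0}; union → int = {0}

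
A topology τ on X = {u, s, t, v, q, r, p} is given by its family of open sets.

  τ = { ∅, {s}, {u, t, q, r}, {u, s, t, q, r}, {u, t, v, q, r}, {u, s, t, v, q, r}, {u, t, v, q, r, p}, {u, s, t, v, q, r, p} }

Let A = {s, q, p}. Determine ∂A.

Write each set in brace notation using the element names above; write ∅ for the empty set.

interior: largest open inside A is {s} (from ∅, {s})
cl via duality: int({u, t, v, r}) = ∅, so X∖∅ = {u, s, t, v, q, r, p}
cl∖int = {u, t, v, q, r, p}

{u, t, v, q, r, p}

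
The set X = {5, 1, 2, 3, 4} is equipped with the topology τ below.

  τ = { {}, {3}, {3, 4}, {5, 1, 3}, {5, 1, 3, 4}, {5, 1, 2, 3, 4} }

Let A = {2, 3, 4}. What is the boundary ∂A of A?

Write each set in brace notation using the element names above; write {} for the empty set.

open subsets of A: {}, {3}, {3, 4}; so int(A) = {3, 4}
closure: X∖int(X∖A) = X∖{} = {5, 1, 2, 3, 4}
∂A = {5, 1, 2, 3, 4} minus {3, 4} = {5, 1, 2}

{5, 1, 2}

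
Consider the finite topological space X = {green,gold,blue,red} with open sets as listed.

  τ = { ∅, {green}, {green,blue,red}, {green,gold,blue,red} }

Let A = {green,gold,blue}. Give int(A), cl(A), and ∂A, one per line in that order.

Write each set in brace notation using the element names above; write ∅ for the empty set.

interior: largest open inside A is {green} (from ∅, {green})
cl via duality: int({red}) = ∅, so X∖∅ = {green,gold,blue,red}
cl∖int = {gold,blue,red}

int(A) = {green}
cl(A)  = {green,gold,blue,red}
∂A     = {gold,blue,red}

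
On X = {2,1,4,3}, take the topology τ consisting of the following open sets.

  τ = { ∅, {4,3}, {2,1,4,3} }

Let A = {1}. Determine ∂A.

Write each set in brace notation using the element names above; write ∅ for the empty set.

opens ⊆ A: ∅; union → int = ∅
complement {2,4,3}; its interior {4,3}; cl(A) = X∖{4,3} = {2,1}
boundary = {2,1} ∖ ∅ = {2,1}

{2,1}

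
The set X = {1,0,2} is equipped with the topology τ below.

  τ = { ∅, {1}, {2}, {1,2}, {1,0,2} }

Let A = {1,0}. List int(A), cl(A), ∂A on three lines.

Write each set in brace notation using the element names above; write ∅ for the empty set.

U open, U⊆A: ∅, {1}. int(A) = ⋃ = {1}
X∖A={2}, int(X∖A)={2}, hence cl(A)={1,0}
∂A: remove int from cl → {0}

int(A) = {1}
cl(A)  = {1,0}
∂A     = {0}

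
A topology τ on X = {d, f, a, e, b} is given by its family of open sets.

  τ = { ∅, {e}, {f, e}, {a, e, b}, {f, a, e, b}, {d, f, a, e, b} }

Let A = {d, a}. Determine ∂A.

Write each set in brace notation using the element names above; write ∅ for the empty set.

{d, a, b}

interior: largest open inside A is ∅ (from ∅)
cl via duality: int({f, e, b}) = {f, e}, so X∖{f, e} = {d, a, b}
cl∖int = {d, a, b}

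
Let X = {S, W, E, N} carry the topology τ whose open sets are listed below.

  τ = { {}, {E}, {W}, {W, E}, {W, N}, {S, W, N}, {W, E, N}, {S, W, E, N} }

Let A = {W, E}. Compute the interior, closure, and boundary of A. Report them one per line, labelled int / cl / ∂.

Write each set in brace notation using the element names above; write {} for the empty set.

int(A) = {W, E}
cl(A)  = {S, W, E, N}
∂A     = {S, N}

opens ⊆ A: {}, {E}, {W}, {W, E}; union → int = {W, E}
complement {S, N}; its interior {}; cl(A) = X∖{} = {S, W, E, N}
boundary = {S, W, E, N} ∖ {W, E} = {S, N}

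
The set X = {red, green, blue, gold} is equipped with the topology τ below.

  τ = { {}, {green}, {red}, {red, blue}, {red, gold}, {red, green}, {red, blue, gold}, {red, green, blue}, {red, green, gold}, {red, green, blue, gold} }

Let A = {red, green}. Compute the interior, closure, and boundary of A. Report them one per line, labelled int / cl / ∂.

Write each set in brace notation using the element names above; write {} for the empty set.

opens ⊆ A: {}, {red}, {green}, {red, green}; union → int = {red, green}
complement {blue, gold}; its interior {}; cl(A) = X∖{} = {red, green, blue, gold}
boundary = {red, green, blue, gold} ∖ {red, green} = {blue, gold}

int(A) = {red, green}
cl(A)  = {red, green, blue, gold}
∂A     = {blue, gold}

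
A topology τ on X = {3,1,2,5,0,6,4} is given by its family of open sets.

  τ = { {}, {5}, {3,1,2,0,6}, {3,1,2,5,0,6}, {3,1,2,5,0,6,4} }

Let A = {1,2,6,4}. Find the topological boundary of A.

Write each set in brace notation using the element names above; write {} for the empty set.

U open, U⊆A: {}. int(A) = ⋃ = {}
X∖A={3,5,0}, int(X∖A)={5}, hence cl(A)={3,1,2,0,6,4}
∂A: remove int from cl → {3,1,2,0,6,4}

{3,1,2,0,6,4}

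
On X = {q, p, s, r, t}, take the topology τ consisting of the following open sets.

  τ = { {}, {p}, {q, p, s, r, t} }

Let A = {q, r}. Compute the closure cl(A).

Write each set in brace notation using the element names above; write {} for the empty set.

{q, s, r, t}

complement {p, s, t}; its interior {p}; cl(A) = X∖{p} = {q, s, r, t}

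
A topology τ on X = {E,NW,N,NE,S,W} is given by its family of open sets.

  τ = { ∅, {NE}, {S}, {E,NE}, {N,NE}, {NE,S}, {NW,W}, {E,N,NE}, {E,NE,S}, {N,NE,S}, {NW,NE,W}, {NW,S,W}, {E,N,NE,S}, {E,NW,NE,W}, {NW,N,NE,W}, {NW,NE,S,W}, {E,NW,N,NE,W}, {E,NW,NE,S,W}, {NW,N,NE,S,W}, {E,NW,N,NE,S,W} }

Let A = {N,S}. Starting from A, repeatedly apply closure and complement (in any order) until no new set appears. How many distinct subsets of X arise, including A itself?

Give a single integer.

4

closure: X∖int(X∖A) = X∖{E,NW,NE,W} = {N,S}
Let k=closure and c=complement:
  1. A     = {N,S}
  2. cA    = {E,NW,NE,W}
  3. kcA   = {E,NW,N,NE,W}
  4. ckcA  = {S}
— saturated at 4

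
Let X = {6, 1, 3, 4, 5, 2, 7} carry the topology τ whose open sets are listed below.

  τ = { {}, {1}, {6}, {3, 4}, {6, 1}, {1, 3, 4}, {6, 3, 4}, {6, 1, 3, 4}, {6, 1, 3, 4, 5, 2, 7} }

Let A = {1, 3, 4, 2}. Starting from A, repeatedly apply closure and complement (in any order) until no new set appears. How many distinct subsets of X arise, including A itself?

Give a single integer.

6

X∖A={6, 5, 7}, int(X∖A)={6}, hence cl(A)={1, 3, 4, 5, 2, 7}
Orbit (k=closure, c=complement):
  1. A     = {1, 3, 4, 2}
  2. kA    = {1, 3, 4, 5, 2, 7}
  3. cA    = {6, 5, 7}
  4. ckA   = {6}
  5. kcA   = {6, 5, 2, 7}
  6. ckcA  = {1, 3, 4}
(closed under both — stop)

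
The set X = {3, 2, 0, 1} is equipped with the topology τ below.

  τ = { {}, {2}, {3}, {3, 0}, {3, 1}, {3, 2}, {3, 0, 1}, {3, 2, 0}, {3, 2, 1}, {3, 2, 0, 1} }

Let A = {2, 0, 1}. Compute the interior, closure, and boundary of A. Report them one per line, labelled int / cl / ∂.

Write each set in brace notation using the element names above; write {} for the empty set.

int(A) = {2}
cl(A)  = {2, 0, 1}
∂A     = {0, 1}

interior: largest open inside A is {2} (from {}, {2})
cl via duality: int({3}) = {3}, so X∖{3} = {2, 0, 1}
cl∖int = {0, 1}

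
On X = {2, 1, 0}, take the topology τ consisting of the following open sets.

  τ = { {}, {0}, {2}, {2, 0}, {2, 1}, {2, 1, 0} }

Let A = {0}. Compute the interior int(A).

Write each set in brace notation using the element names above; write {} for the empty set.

{0}

interior: largest open inside A is {0} (from {}, {0})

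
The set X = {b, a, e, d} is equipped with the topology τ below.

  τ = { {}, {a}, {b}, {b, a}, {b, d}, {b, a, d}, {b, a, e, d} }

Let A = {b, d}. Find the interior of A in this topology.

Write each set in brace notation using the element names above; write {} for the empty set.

{b, d}

open subsets of A: {}, {b}, {b, d}; so int(A) = {b, d}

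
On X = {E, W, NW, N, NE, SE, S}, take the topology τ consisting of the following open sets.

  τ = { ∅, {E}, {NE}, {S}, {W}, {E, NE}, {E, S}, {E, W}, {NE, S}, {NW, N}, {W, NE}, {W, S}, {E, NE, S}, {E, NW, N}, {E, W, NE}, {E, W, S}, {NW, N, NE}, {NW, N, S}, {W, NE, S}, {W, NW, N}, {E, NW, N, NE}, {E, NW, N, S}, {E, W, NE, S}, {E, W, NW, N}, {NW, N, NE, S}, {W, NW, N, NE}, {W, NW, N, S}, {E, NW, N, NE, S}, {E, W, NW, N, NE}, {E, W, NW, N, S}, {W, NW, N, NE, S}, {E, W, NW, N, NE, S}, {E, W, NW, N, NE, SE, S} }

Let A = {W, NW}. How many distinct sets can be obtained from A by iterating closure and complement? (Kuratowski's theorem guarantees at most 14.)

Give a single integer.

cl via duality: int({E, N, NE, SE, S}) = {E, NE, S}, so X∖{E, NE, S} = {W, NW, N, SE}
Write k for closure, c for complement:
  1. A     = {W, NW}
  2. kA    = {W, NW, N, SE}
  3. cA    = {E, N, NE, SE, S}
  4. ckA   = {E, NE, S}
  5. kcA   = {E, NW, N, NE, SE, S}
  6. kckA  = {E, NE, SE, S}
  7. ckcA  = {W}
  8. ckckA = {W, NW, N}
  9. kckcA = {W, SE}
  10. ckckcA = {E, NW, N, NE, S}
applying k or c yields no new set

10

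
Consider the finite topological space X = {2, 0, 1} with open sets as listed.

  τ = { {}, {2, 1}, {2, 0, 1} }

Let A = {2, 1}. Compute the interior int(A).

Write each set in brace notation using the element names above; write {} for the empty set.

interior: largest open inside A is {2, 1} (from {}, {2, 1})

{2, 1}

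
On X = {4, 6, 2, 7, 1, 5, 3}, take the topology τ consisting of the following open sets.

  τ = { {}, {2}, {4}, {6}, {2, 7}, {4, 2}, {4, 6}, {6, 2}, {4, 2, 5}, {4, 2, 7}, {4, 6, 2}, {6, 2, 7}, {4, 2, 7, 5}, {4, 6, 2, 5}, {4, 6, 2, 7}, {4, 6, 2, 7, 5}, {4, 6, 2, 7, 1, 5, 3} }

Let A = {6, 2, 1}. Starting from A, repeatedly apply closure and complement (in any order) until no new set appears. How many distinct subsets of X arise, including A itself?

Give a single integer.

X∖A={4, 7, 5, 3}, int(X∖A)={4}, hence cl(A)={6, 2, 7, 1, 5, 3}
Orbit (k=closure, c=complement):
  1. A     = {6, 2, 1}
  2. kA    = {6, 2, 7, 1, 5, 3}
  3. cA    = {4, 7, 5, 3}
  4. ckA   = {4}
  5. kcA   = {4, 7, 1, 5, 3}
  6. kckA  = {4, 1, 5, 3}
  7. ckcA  = {6, 2}
  8. ckckA = {6, 2, 7}
(closed under both — stop)

8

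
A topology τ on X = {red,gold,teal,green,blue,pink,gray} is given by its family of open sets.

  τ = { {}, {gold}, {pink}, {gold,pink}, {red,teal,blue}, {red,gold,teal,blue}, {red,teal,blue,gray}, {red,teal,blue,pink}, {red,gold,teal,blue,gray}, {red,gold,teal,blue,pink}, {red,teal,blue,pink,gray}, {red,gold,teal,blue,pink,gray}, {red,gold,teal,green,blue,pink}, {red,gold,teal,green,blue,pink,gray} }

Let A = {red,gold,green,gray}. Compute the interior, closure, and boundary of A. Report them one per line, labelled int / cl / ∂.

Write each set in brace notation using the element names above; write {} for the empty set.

int(A) = {gold}
cl(A)  = {red,gold,teal,green,blue,gray}
∂A     = {red,teal,green,blue,gray}

opens ⊆ A: {}, {gold}; union → int = {gold}
complement {teal,blue,pink}; its interior {pink}; cl(A) = X∖{pink} = {red,gold,teal,green,blue,gray}
boundary = {red,gold,teal,green,blue,gray} ∖ {gold} = {red,teal,green,blue,gray}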